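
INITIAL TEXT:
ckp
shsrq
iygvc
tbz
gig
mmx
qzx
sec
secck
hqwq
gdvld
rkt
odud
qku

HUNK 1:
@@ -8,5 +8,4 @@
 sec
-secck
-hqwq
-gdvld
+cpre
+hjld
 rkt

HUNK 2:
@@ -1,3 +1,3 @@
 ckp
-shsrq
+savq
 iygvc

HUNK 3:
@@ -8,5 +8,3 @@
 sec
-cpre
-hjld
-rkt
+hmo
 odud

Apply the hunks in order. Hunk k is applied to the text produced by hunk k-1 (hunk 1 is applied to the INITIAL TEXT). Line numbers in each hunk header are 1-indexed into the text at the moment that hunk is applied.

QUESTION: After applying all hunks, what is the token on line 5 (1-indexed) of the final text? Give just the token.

Hunk 1: at line 8 remove [secck,hqwq,gdvld] add [cpre,hjld] -> 13 lines: ckp shsrq iygvc tbz gig mmx qzx sec cpre hjld rkt odud qku
Hunk 2: at line 1 remove [shsrq] add [savq] -> 13 lines: ckp savq iygvc tbz gig mmx qzx sec cpre hjld rkt odud qku
Hunk 3: at line 8 remove [cpre,hjld,rkt] add [hmo] -> 11 lines: ckp savq iygvc tbz gig mmx qzx sec hmo odud qku
Final line 5: gig

Answer: gig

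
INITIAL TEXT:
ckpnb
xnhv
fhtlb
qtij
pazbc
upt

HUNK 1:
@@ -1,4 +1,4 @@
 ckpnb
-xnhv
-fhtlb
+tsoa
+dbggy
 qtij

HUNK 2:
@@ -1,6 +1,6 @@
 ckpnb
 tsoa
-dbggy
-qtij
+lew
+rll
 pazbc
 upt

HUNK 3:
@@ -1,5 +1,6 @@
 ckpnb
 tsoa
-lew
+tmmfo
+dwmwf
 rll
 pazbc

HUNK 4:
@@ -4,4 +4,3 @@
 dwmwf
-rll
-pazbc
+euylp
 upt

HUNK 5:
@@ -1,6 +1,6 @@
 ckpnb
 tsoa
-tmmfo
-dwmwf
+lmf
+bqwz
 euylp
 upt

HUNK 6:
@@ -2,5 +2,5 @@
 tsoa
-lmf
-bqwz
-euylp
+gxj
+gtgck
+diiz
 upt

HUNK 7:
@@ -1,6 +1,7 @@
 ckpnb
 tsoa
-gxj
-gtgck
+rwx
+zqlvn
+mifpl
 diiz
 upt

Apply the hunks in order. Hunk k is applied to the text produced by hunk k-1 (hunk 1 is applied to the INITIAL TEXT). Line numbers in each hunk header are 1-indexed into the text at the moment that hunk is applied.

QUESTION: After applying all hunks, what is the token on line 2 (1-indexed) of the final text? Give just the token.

Answer: tsoa

Derivation:
Hunk 1: at line 1 remove [xnhv,fhtlb] add [tsoa,dbggy] -> 6 lines: ckpnb tsoa dbggy qtij pazbc upt
Hunk 2: at line 1 remove [dbggy,qtij] add [lew,rll] -> 6 lines: ckpnb tsoa lew rll pazbc upt
Hunk 3: at line 1 remove [lew] add [tmmfo,dwmwf] -> 7 lines: ckpnb tsoa tmmfo dwmwf rll pazbc upt
Hunk 4: at line 4 remove [rll,pazbc] add [euylp] -> 6 lines: ckpnb tsoa tmmfo dwmwf euylp upt
Hunk 5: at line 1 remove [tmmfo,dwmwf] add [lmf,bqwz] -> 6 lines: ckpnb tsoa lmf bqwz euylp upt
Hunk 6: at line 2 remove [lmf,bqwz,euylp] add [gxj,gtgck,diiz] -> 6 lines: ckpnb tsoa gxj gtgck diiz upt
Hunk 7: at line 1 remove [gxj,gtgck] add [rwx,zqlvn,mifpl] -> 7 lines: ckpnb tsoa rwx zqlvn mifpl diiz upt
Final line 2: tsoa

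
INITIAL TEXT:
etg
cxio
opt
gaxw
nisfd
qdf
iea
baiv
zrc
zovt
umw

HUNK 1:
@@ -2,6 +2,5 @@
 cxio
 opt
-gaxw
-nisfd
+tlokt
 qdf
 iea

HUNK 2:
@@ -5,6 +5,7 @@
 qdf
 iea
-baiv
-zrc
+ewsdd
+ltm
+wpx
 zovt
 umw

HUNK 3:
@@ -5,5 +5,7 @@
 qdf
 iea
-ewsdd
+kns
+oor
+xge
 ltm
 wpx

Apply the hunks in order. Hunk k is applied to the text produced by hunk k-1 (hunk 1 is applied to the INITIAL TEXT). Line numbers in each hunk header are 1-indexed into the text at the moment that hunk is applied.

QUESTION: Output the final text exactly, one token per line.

Hunk 1: at line 2 remove [gaxw,nisfd] add [tlokt] -> 10 lines: etg cxio opt tlokt qdf iea baiv zrc zovt umw
Hunk 2: at line 5 remove [baiv,zrc] add [ewsdd,ltm,wpx] -> 11 lines: etg cxio opt tlokt qdf iea ewsdd ltm wpx zovt umw
Hunk 3: at line 5 remove [ewsdd] add [kns,oor,xge] -> 13 lines: etg cxio opt tlokt qdf iea kns oor xge ltm wpx zovt umw

Answer: etg
cxio
opt
tlokt
qdf
iea
kns
oor
xge
ltm
wpx
zovt
umw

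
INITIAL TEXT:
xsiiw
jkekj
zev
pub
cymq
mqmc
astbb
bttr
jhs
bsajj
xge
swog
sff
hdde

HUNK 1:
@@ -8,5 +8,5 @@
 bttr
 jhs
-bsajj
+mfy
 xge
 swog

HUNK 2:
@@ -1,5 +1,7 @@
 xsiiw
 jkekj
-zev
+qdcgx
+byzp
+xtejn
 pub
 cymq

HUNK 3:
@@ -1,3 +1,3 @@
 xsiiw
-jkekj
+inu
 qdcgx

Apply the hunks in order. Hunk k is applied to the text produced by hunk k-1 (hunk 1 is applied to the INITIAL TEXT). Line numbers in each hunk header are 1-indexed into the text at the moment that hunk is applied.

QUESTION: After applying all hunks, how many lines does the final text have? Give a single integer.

Hunk 1: at line 8 remove [bsajj] add [mfy] -> 14 lines: xsiiw jkekj zev pub cymq mqmc astbb bttr jhs mfy xge swog sff hdde
Hunk 2: at line 1 remove [zev] add [qdcgx,byzp,xtejn] -> 16 lines: xsiiw jkekj qdcgx byzp xtejn pub cymq mqmc astbb bttr jhs mfy xge swog sff hdde
Hunk 3: at line 1 remove [jkekj] add [inu] -> 16 lines: xsiiw inu qdcgx byzp xtejn pub cymq mqmc astbb bttr jhs mfy xge swog sff hdde
Final line count: 16

Answer: 16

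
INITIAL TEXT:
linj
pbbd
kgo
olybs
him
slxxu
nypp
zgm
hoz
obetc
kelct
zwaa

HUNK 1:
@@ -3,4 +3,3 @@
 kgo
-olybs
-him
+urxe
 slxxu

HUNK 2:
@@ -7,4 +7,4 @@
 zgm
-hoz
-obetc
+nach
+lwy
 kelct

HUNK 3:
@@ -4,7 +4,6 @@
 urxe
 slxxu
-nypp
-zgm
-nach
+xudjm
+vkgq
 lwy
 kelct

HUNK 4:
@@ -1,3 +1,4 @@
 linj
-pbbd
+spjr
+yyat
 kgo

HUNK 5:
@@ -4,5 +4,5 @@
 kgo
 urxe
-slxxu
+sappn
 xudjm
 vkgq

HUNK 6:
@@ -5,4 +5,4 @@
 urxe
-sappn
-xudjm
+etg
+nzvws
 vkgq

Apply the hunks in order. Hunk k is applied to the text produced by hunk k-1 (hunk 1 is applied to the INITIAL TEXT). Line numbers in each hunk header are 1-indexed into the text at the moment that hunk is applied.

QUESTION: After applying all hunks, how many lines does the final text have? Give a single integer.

Answer: 11

Derivation:
Hunk 1: at line 3 remove [olybs,him] add [urxe] -> 11 lines: linj pbbd kgo urxe slxxu nypp zgm hoz obetc kelct zwaa
Hunk 2: at line 7 remove [hoz,obetc] add [nach,lwy] -> 11 lines: linj pbbd kgo urxe slxxu nypp zgm nach lwy kelct zwaa
Hunk 3: at line 4 remove [nypp,zgm,nach] add [xudjm,vkgq] -> 10 lines: linj pbbd kgo urxe slxxu xudjm vkgq lwy kelct zwaa
Hunk 4: at line 1 remove [pbbd] add [spjr,yyat] -> 11 lines: linj spjr yyat kgo urxe slxxu xudjm vkgq lwy kelct zwaa
Hunk 5: at line 4 remove [slxxu] add [sappn] -> 11 lines: linj spjr yyat kgo urxe sappn xudjm vkgq lwy kelct zwaa
Hunk 6: at line 5 remove [sappn,xudjm] add [etg,nzvws] -> 11 lines: linj spjr yyat kgo urxe etg nzvws vkgq lwy kelct zwaa
Final line count: 11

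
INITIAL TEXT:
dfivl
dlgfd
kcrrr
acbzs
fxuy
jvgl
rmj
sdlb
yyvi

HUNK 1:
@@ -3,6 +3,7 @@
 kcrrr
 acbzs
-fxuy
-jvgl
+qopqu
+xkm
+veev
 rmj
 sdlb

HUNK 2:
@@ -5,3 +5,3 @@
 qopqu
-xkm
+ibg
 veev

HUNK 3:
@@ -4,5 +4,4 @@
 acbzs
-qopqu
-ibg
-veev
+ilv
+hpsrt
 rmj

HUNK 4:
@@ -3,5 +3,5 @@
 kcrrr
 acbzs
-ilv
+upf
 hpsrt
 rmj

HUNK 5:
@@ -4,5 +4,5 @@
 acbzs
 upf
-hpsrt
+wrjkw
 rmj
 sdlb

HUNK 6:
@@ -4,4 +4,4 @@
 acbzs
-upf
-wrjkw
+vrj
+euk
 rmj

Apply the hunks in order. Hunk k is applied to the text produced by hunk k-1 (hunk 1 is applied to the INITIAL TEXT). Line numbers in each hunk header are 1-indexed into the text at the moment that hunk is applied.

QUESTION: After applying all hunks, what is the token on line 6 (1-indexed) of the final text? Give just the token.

Hunk 1: at line 3 remove [fxuy,jvgl] add [qopqu,xkm,veev] -> 10 lines: dfivl dlgfd kcrrr acbzs qopqu xkm veev rmj sdlb yyvi
Hunk 2: at line 5 remove [xkm] add [ibg] -> 10 lines: dfivl dlgfd kcrrr acbzs qopqu ibg veev rmj sdlb yyvi
Hunk 3: at line 4 remove [qopqu,ibg,veev] add [ilv,hpsrt] -> 9 lines: dfivl dlgfd kcrrr acbzs ilv hpsrt rmj sdlb yyvi
Hunk 4: at line 3 remove [ilv] add [upf] -> 9 lines: dfivl dlgfd kcrrr acbzs upf hpsrt rmj sdlb yyvi
Hunk 5: at line 4 remove [hpsrt] add [wrjkw] -> 9 lines: dfivl dlgfd kcrrr acbzs upf wrjkw rmj sdlb yyvi
Hunk 6: at line 4 remove [upf,wrjkw] add [vrj,euk] -> 9 lines: dfivl dlgfd kcrrr acbzs vrj euk rmj sdlb yyvi
Final line 6: euk

Answer: euk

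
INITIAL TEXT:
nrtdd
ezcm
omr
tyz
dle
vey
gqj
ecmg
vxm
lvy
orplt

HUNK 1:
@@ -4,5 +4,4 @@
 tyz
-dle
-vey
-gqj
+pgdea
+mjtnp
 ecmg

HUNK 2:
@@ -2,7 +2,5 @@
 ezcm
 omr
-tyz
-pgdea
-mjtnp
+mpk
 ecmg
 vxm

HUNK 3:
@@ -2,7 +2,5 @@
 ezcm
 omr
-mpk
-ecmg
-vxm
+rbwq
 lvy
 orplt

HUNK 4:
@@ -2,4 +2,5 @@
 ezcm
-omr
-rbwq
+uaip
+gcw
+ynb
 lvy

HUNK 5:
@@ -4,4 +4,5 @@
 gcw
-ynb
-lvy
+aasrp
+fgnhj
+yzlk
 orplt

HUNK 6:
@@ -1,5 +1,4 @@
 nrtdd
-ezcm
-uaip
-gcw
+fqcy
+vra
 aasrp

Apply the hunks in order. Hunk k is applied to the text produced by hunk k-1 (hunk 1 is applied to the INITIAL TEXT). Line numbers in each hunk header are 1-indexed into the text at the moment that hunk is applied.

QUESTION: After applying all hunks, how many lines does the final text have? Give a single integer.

Answer: 7

Derivation:
Hunk 1: at line 4 remove [dle,vey,gqj] add [pgdea,mjtnp] -> 10 lines: nrtdd ezcm omr tyz pgdea mjtnp ecmg vxm lvy orplt
Hunk 2: at line 2 remove [tyz,pgdea,mjtnp] add [mpk] -> 8 lines: nrtdd ezcm omr mpk ecmg vxm lvy orplt
Hunk 3: at line 2 remove [mpk,ecmg,vxm] add [rbwq] -> 6 lines: nrtdd ezcm omr rbwq lvy orplt
Hunk 4: at line 2 remove [omr,rbwq] add [uaip,gcw,ynb] -> 7 lines: nrtdd ezcm uaip gcw ynb lvy orplt
Hunk 5: at line 4 remove [ynb,lvy] add [aasrp,fgnhj,yzlk] -> 8 lines: nrtdd ezcm uaip gcw aasrp fgnhj yzlk orplt
Hunk 6: at line 1 remove [ezcm,uaip,gcw] add [fqcy,vra] -> 7 lines: nrtdd fqcy vra aasrp fgnhj yzlk orplt
Final line count: 7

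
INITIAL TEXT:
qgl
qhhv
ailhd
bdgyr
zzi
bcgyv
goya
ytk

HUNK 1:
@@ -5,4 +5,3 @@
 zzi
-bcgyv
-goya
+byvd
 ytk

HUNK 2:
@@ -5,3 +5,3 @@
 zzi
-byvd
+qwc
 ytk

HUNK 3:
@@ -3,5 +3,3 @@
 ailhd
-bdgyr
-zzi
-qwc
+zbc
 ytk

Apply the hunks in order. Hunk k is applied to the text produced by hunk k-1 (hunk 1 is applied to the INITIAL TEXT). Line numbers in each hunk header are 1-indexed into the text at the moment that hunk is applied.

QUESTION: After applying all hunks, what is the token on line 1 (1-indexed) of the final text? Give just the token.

Answer: qgl

Derivation:
Hunk 1: at line 5 remove [bcgyv,goya] add [byvd] -> 7 lines: qgl qhhv ailhd bdgyr zzi byvd ytk
Hunk 2: at line 5 remove [byvd] add [qwc] -> 7 lines: qgl qhhv ailhd bdgyr zzi qwc ytk
Hunk 3: at line 3 remove [bdgyr,zzi,qwc] add [zbc] -> 5 lines: qgl qhhv ailhd zbc ytk
Final line 1: qgl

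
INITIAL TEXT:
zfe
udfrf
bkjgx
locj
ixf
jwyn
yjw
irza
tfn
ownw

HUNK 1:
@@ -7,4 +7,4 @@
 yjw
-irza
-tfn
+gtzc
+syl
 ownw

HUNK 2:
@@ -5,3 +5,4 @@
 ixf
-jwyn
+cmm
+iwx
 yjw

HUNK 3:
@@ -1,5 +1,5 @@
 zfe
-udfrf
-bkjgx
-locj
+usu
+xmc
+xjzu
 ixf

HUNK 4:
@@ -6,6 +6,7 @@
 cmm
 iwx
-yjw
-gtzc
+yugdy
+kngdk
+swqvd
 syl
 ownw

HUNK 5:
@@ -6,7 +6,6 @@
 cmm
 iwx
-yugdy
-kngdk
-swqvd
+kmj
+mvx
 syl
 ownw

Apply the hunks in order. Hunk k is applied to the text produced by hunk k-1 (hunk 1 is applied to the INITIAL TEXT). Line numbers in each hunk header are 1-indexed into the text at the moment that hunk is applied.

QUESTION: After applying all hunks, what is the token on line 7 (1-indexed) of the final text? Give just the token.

Hunk 1: at line 7 remove [irza,tfn] add [gtzc,syl] -> 10 lines: zfe udfrf bkjgx locj ixf jwyn yjw gtzc syl ownw
Hunk 2: at line 5 remove [jwyn] add [cmm,iwx] -> 11 lines: zfe udfrf bkjgx locj ixf cmm iwx yjw gtzc syl ownw
Hunk 3: at line 1 remove [udfrf,bkjgx,locj] add [usu,xmc,xjzu] -> 11 lines: zfe usu xmc xjzu ixf cmm iwx yjw gtzc syl ownw
Hunk 4: at line 6 remove [yjw,gtzc] add [yugdy,kngdk,swqvd] -> 12 lines: zfe usu xmc xjzu ixf cmm iwx yugdy kngdk swqvd syl ownw
Hunk 5: at line 6 remove [yugdy,kngdk,swqvd] add [kmj,mvx] -> 11 lines: zfe usu xmc xjzu ixf cmm iwx kmj mvx syl ownw
Final line 7: iwx

Answer: iwx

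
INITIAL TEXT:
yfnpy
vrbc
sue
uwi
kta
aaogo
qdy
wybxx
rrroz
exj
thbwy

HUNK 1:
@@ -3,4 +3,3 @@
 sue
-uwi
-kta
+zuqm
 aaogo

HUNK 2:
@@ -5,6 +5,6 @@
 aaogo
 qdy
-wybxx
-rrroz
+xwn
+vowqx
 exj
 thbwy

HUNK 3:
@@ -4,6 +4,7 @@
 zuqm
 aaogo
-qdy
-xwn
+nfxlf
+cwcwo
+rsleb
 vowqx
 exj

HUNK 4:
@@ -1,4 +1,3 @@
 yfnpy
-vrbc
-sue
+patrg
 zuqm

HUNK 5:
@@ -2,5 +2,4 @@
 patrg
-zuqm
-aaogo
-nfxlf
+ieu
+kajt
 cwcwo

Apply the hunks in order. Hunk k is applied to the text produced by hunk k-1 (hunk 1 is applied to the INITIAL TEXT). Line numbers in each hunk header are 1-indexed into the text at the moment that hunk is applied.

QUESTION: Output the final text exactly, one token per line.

Answer: yfnpy
patrg
ieu
kajt
cwcwo
rsleb
vowqx
exj
thbwy

Derivation:
Hunk 1: at line 3 remove [uwi,kta] add [zuqm] -> 10 lines: yfnpy vrbc sue zuqm aaogo qdy wybxx rrroz exj thbwy
Hunk 2: at line 5 remove [wybxx,rrroz] add [xwn,vowqx] -> 10 lines: yfnpy vrbc sue zuqm aaogo qdy xwn vowqx exj thbwy
Hunk 3: at line 4 remove [qdy,xwn] add [nfxlf,cwcwo,rsleb] -> 11 lines: yfnpy vrbc sue zuqm aaogo nfxlf cwcwo rsleb vowqx exj thbwy
Hunk 4: at line 1 remove [vrbc,sue] add [patrg] -> 10 lines: yfnpy patrg zuqm aaogo nfxlf cwcwo rsleb vowqx exj thbwy
Hunk 5: at line 2 remove [zuqm,aaogo,nfxlf] add [ieu,kajt] -> 9 lines: yfnpy patrg ieu kajt cwcwo rsleb vowqx exj thbwy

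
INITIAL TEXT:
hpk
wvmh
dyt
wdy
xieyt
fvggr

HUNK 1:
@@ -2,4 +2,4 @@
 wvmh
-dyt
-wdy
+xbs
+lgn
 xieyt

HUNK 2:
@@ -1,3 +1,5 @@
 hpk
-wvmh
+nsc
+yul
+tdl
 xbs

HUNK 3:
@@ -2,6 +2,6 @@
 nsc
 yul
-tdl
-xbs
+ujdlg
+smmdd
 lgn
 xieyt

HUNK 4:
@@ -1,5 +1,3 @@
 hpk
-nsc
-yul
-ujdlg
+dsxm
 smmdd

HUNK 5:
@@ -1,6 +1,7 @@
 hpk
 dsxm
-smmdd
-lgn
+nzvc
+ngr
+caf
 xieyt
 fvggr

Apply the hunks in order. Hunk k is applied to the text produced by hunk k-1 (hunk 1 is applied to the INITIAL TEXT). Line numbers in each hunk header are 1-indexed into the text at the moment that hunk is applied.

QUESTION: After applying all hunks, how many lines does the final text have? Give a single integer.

Hunk 1: at line 2 remove [dyt,wdy] add [xbs,lgn] -> 6 lines: hpk wvmh xbs lgn xieyt fvggr
Hunk 2: at line 1 remove [wvmh] add [nsc,yul,tdl] -> 8 lines: hpk nsc yul tdl xbs lgn xieyt fvggr
Hunk 3: at line 2 remove [tdl,xbs] add [ujdlg,smmdd] -> 8 lines: hpk nsc yul ujdlg smmdd lgn xieyt fvggr
Hunk 4: at line 1 remove [nsc,yul,ujdlg] add [dsxm] -> 6 lines: hpk dsxm smmdd lgn xieyt fvggr
Hunk 5: at line 1 remove [smmdd,lgn] add [nzvc,ngr,caf] -> 7 lines: hpk dsxm nzvc ngr caf xieyt fvggr
Final line count: 7

Answer: 7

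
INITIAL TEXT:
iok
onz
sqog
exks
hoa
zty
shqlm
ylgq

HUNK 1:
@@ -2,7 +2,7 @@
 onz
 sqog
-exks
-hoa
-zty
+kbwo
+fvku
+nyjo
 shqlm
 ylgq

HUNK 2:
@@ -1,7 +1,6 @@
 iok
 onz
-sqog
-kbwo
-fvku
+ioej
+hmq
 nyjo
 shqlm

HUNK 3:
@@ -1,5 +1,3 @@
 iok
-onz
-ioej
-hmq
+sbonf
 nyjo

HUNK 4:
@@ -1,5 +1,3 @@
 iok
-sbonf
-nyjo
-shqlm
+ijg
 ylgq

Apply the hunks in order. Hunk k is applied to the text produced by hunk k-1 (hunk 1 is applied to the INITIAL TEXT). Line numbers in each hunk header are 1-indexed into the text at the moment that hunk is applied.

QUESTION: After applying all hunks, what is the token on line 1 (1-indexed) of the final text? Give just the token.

Hunk 1: at line 2 remove [exks,hoa,zty] add [kbwo,fvku,nyjo] -> 8 lines: iok onz sqog kbwo fvku nyjo shqlm ylgq
Hunk 2: at line 1 remove [sqog,kbwo,fvku] add [ioej,hmq] -> 7 lines: iok onz ioej hmq nyjo shqlm ylgq
Hunk 3: at line 1 remove [onz,ioej,hmq] add [sbonf] -> 5 lines: iok sbonf nyjo shqlm ylgq
Hunk 4: at line 1 remove [sbonf,nyjo,shqlm] add [ijg] -> 3 lines: iok ijg ylgq
Final line 1: iok

Answer: iok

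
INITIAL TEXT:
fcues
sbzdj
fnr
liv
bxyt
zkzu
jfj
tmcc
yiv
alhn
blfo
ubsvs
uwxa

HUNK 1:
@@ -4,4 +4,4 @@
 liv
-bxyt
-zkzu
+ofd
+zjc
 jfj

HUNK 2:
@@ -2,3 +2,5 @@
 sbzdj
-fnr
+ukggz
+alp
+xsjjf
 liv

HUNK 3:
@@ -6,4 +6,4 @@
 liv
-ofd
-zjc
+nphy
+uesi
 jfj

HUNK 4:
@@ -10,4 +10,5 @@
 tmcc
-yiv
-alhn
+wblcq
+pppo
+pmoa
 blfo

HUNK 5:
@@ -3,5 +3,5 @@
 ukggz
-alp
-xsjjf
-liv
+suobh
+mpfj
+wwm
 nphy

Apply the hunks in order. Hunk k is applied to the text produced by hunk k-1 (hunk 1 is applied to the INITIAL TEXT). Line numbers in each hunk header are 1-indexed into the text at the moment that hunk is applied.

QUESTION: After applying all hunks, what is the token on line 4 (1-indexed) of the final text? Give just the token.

Hunk 1: at line 4 remove [bxyt,zkzu] add [ofd,zjc] -> 13 lines: fcues sbzdj fnr liv ofd zjc jfj tmcc yiv alhn blfo ubsvs uwxa
Hunk 2: at line 2 remove [fnr] add [ukggz,alp,xsjjf] -> 15 lines: fcues sbzdj ukggz alp xsjjf liv ofd zjc jfj tmcc yiv alhn blfo ubsvs uwxa
Hunk 3: at line 6 remove [ofd,zjc] add [nphy,uesi] -> 15 lines: fcues sbzdj ukggz alp xsjjf liv nphy uesi jfj tmcc yiv alhn blfo ubsvs uwxa
Hunk 4: at line 10 remove [yiv,alhn] add [wblcq,pppo,pmoa] -> 16 lines: fcues sbzdj ukggz alp xsjjf liv nphy uesi jfj tmcc wblcq pppo pmoa blfo ubsvs uwxa
Hunk 5: at line 3 remove [alp,xsjjf,liv] add [suobh,mpfj,wwm] -> 16 lines: fcues sbzdj ukggz suobh mpfj wwm nphy uesi jfj tmcc wblcq pppo pmoa blfo ubsvs uwxa
Final line 4: suobh

Answer: suobh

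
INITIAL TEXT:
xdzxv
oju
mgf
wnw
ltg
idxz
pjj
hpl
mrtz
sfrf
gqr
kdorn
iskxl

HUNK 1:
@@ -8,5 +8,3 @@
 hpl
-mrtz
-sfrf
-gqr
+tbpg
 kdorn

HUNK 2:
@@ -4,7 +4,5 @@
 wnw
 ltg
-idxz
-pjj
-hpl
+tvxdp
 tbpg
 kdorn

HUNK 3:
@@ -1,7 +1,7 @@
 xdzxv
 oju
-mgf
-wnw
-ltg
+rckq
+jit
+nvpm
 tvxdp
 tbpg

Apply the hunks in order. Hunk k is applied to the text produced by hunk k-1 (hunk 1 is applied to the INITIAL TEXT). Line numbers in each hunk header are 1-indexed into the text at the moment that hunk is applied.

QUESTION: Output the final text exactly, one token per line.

Answer: xdzxv
oju
rckq
jit
nvpm
tvxdp
tbpg
kdorn
iskxl

Derivation:
Hunk 1: at line 8 remove [mrtz,sfrf,gqr] add [tbpg] -> 11 lines: xdzxv oju mgf wnw ltg idxz pjj hpl tbpg kdorn iskxl
Hunk 2: at line 4 remove [idxz,pjj,hpl] add [tvxdp] -> 9 lines: xdzxv oju mgf wnw ltg tvxdp tbpg kdorn iskxl
Hunk 3: at line 1 remove [mgf,wnw,ltg] add [rckq,jit,nvpm] -> 9 lines: xdzxv oju rckq jit nvpm tvxdp tbpg kdorn iskxl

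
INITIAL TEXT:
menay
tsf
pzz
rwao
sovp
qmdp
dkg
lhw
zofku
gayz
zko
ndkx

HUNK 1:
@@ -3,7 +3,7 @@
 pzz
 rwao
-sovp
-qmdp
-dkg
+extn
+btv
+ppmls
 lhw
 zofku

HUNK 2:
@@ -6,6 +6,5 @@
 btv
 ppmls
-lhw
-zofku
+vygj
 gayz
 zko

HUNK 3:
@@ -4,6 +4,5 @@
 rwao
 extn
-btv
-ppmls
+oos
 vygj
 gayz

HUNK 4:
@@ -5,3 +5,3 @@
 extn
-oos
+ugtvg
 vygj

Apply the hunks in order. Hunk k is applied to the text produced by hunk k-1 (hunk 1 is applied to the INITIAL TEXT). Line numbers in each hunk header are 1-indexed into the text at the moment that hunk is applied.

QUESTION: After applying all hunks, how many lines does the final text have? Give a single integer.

Hunk 1: at line 3 remove [sovp,qmdp,dkg] add [extn,btv,ppmls] -> 12 lines: menay tsf pzz rwao extn btv ppmls lhw zofku gayz zko ndkx
Hunk 2: at line 6 remove [lhw,zofku] add [vygj] -> 11 lines: menay tsf pzz rwao extn btv ppmls vygj gayz zko ndkx
Hunk 3: at line 4 remove [btv,ppmls] add [oos] -> 10 lines: menay tsf pzz rwao extn oos vygj gayz zko ndkx
Hunk 4: at line 5 remove [oos] add [ugtvg] -> 10 lines: menay tsf pzz rwao extn ugtvg vygj gayz zko ndkx
Final line count: 10

Answer: 10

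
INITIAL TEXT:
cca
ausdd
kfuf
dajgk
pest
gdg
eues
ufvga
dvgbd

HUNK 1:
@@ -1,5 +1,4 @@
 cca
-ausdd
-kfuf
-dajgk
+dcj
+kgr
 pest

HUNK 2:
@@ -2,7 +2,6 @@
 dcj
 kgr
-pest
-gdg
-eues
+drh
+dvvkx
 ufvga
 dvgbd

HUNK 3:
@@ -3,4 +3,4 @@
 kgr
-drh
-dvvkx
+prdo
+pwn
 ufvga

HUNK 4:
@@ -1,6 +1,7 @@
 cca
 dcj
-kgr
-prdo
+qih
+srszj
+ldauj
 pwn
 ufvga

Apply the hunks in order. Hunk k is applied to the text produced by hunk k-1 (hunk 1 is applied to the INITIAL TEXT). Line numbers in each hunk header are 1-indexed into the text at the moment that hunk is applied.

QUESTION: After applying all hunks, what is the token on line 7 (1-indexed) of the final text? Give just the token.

Answer: ufvga

Derivation:
Hunk 1: at line 1 remove [ausdd,kfuf,dajgk] add [dcj,kgr] -> 8 lines: cca dcj kgr pest gdg eues ufvga dvgbd
Hunk 2: at line 2 remove [pest,gdg,eues] add [drh,dvvkx] -> 7 lines: cca dcj kgr drh dvvkx ufvga dvgbd
Hunk 3: at line 3 remove [drh,dvvkx] add [prdo,pwn] -> 7 lines: cca dcj kgr prdo pwn ufvga dvgbd
Hunk 4: at line 1 remove [kgr,prdo] add [qih,srszj,ldauj] -> 8 lines: cca dcj qih srszj ldauj pwn ufvga dvgbd
Final line 7: ufvga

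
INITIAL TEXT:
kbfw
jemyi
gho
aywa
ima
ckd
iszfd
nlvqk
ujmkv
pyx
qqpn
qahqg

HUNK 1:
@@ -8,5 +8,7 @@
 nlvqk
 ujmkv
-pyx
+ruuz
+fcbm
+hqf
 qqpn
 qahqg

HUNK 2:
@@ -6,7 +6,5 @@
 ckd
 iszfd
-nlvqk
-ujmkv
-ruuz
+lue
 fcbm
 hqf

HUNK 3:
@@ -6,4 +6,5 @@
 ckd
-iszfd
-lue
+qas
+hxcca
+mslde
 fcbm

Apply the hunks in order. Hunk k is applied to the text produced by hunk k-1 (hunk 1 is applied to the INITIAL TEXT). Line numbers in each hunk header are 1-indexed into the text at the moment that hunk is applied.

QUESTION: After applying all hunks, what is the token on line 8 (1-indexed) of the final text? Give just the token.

Answer: hxcca

Derivation:
Hunk 1: at line 8 remove [pyx] add [ruuz,fcbm,hqf] -> 14 lines: kbfw jemyi gho aywa ima ckd iszfd nlvqk ujmkv ruuz fcbm hqf qqpn qahqg
Hunk 2: at line 6 remove [nlvqk,ujmkv,ruuz] add [lue] -> 12 lines: kbfw jemyi gho aywa ima ckd iszfd lue fcbm hqf qqpn qahqg
Hunk 3: at line 6 remove [iszfd,lue] add [qas,hxcca,mslde] -> 13 lines: kbfw jemyi gho aywa ima ckd qas hxcca mslde fcbm hqf qqpn qahqg
Final line 8: hxcca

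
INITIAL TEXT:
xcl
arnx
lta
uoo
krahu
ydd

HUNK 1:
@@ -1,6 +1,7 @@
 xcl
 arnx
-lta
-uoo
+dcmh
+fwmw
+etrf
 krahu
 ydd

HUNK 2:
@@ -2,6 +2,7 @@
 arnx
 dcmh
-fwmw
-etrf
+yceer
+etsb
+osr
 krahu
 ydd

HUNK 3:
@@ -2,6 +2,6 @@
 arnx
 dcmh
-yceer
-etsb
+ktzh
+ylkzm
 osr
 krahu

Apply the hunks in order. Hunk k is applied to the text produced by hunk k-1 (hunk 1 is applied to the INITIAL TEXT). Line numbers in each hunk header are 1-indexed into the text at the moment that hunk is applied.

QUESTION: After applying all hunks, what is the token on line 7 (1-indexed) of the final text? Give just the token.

Hunk 1: at line 1 remove [lta,uoo] add [dcmh,fwmw,etrf] -> 7 lines: xcl arnx dcmh fwmw etrf krahu ydd
Hunk 2: at line 2 remove [fwmw,etrf] add [yceer,etsb,osr] -> 8 lines: xcl arnx dcmh yceer etsb osr krahu ydd
Hunk 3: at line 2 remove [yceer,etsb] add [ktzh,ylkzm] -> 8 lines: xcl arnx dcmh ktzh ylkzm osr krahu ydd
Final line 7: krahu

Answer: krahu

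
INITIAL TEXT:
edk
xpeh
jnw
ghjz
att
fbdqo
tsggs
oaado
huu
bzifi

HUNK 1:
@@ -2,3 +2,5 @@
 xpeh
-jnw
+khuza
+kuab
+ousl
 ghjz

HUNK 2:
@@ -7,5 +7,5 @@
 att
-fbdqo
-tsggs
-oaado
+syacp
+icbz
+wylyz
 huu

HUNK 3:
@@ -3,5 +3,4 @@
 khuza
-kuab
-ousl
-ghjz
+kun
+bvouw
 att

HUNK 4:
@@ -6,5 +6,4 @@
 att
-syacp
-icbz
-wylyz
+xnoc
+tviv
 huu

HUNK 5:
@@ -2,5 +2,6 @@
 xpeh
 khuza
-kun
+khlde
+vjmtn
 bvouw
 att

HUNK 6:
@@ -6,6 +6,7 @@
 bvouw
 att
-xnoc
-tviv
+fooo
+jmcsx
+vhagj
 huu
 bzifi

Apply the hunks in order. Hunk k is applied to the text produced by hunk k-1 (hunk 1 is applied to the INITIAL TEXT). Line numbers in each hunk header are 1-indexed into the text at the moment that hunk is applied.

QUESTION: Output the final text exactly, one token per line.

Hunk 1: at line 2 remove [jnw] add [khuza,kuab,ousl] -> 12 lines: edk xpeh khuza kuab ousl ghjz att fbdqo tsggs oaado huu bzifi
Hunk 2: at line 7 remove [fbdqo,tsggs,oaado] add [syacp,icbz,wylyz] -> 12 lines: edk xpeh khuza kuab ousl ghjz att syacp icbz wylyz huu bzifi
Hunk 3: at line 3 remove [kuab,ousl,ghjz] add [kun,bvouw] -> 11 lines: edk xpeh khuza kun bvouw att syacp icbz wylyz huu bzifi
Hunk 4: at line 6 remove [syacp,icbz,wylyz] add [xnoc,tviv] -> 10 lines: edk xpeh khuza kun bvouw att xnoc tviv huu bzifi
Hunk 5: at line 2 remove [kun] add [khlde,vjmtn] -> 11 lines: edk xpeh khuza khlde vjmtn bvouw att xnoc tviv huu bzifi
Hunk 6: at line 6 remove [xnoc,tviv] add [fooo,jmcsx,vhagj] -> 12 lines: edk xpeh khuza khlde vjmtn bvouw att fooo jmcsx vhagj huu bzifi

Answer: edk
xpeh
khuza
khlde
vjmtn
bvouw
att
fooo
jmcsx
vhagj
huu
bzifi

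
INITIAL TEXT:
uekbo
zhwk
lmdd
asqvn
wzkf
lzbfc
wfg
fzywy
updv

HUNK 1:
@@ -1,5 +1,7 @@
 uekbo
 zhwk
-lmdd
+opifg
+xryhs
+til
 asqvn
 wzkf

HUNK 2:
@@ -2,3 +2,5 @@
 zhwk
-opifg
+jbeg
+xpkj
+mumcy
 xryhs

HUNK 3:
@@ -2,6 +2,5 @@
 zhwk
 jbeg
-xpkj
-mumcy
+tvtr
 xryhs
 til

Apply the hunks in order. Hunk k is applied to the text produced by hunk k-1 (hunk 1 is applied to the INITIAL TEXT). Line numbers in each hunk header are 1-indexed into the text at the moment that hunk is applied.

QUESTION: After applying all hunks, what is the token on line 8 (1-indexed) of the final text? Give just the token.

Hunk 1: at line 1 remove [lmdd] add [opifg,xryhs,til] -> 11 lines: uekbo zhwk opifg xryhs til asqvn wzkf lzbfc wfg fzywy updv
Hunk 2: at line 2 remove [opifg] add [jbeg,xpkj,mumcy] -> 13 lines: uekbo zhwk jbeg xpkj mumcy xryhs til asqvn wzkf lzbfc wfg fzywy updv
Hunk 3: at line 2 remove [xpkj,mumcy] add [tvtr] -> 12 lines: uekbo zhwk jbeg tvtr xryhs til asqvn wzkf lzbfc wfg fzywy updv
Final line 8: wzkf

Answer: wzkf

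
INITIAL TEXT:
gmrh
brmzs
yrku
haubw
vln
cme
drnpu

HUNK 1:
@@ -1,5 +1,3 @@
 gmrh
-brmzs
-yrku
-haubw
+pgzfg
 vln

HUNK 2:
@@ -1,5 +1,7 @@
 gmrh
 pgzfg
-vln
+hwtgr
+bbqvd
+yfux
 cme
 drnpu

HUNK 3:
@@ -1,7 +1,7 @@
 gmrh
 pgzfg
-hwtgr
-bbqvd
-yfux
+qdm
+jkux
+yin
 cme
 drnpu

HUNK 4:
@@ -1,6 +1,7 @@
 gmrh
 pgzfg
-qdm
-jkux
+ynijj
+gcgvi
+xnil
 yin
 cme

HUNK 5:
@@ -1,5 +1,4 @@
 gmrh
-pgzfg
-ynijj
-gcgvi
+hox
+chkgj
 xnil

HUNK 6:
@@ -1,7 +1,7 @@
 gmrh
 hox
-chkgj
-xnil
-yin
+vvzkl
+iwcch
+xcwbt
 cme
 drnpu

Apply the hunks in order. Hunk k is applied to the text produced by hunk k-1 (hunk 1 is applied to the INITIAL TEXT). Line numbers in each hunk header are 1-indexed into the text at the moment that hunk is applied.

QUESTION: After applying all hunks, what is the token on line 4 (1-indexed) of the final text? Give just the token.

Hunk 1: at line 1 remove [brmzs,yrku,haubw] add [pgzfg] -> 5 lines: gmrh pgzfg vln cme drnpu
Hunk 2: at line 1 remove [vln] add [hwtgr,bbqvd,yfux] -> 7 lines: gmrh pgzfg hwtgr bbqvd yfux cme drnpu
Hunk 3: at line 1 remove [hwtgr,bbqvd,yfux] add [qdm,jkux,yin] -> 7 lines: gmrh pgzfg qdm jkux yin cme drnpu
Hunk 4: at line 1 remove [qdm,jkux] add [ynijj,gcgvi,xnil] -> 8 lines: gmrh pgzfg ynijj gcgvi xnil yin cme drnpu
Hunk 5: at line 1 remove [pgzfg,ynijj,gcgvi] add [hox,chkgj] -> 7 lines: gmrh hox chkgj xnil yin cme drnpu
Hunk 6: at line 1 remove [chkgj,xnil,yin] add [vvzkl,iwcch,xcwbt] -> 7 lines: gmrh hox vvzkl iwcch xcwbt cme drnpu
Final line 4: iwcch

Answer: iwcch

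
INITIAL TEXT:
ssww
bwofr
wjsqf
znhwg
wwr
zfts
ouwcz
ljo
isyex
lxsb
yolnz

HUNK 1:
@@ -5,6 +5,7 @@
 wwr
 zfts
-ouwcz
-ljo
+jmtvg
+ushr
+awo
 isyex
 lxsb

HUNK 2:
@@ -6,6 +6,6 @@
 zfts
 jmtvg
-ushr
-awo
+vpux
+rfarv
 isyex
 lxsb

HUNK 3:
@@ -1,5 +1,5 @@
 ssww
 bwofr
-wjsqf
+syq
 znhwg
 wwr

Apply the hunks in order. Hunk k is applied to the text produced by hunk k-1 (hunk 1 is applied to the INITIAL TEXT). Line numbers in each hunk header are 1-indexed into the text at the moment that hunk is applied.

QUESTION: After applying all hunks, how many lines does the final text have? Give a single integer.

Hunk 1: at line 5 remove [ouwcz,ljo] add [jmtvg,ushr,awo] -> 12 lines: ssww bwofr wjsqf znhwg wwr zfts jmtvg ushr awo isyex lxsb yolnz
Hunk 2: at line 6 remove [ushr,awo] add [vpux,rfarv] -> 12 lines: ssww bwofr wjsqf znhwg wwr zfts jmtvg vpux rfarv isyex lxsb yolnz
Hunk 3: at line 1 remove [wjsqf] add [syq] -> 12 lines: ssww bwofr syq znhwg wwr zfts jmtvg vpux rfarv isyex lxsb yolnz
Final line count: 12

Answer: 12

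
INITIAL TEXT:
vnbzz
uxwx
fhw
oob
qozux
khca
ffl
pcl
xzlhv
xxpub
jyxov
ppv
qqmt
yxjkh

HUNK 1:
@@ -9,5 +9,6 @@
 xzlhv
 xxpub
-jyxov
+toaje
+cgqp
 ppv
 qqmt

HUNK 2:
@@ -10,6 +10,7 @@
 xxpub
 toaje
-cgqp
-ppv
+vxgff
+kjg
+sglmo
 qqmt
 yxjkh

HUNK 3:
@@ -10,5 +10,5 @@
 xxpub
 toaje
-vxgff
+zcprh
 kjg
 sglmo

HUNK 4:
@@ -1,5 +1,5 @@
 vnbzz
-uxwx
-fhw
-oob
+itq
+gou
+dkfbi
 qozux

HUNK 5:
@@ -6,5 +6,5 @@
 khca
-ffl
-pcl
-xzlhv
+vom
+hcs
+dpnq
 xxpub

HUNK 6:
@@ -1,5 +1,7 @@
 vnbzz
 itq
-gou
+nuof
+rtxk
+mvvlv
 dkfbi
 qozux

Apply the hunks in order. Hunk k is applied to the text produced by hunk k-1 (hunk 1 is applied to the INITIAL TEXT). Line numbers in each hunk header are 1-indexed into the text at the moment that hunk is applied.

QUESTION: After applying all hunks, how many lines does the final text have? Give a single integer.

Answer: 18

Derivation:
Hunk 1: at line 9 remove [jyxov] add [toaje,cgqp] -> 15 lines: vnbzz uxwx fhw oob qozux khca ffl pcl xzlhv xxpub toaje cgqp ppv qqmt yxjkh
Hunk 2: at line 10 remove [cgqp,ppv] add [vxgff,kjg,sglmo] -> 16 lines: vnbzz uxwx fhw oob qozux khca ffl pcl xzlhv xxpub toaje vxgff kjg sglmo qqmt yxjkh
Hunk 3: at line 10 remove [vxgff] add [zcprh] -> 16 lines: vnbzz uxwx fhw oob qozux khca ffl pcl xzlhv xxpub toaje zcprh kjg sglmo qqmt yxjkh
Hunk 4: at line 1 remove [uxwx,fhw,oob] add [itq,gou,dkfbi] -> 16 lines: vnbzz itq gou dkfbi qozux khca ffl pcl xzlhv xxpub toaje zcprh kjg sglmo qqmt yxjkh
Hunk 5: at line 6 remove [ffl,pcl,xzlhv] add [vom,hcs,dpnq] -> 16 lines: vnbzz itq gou dkfbi qozux khca vom hcs dpnq xxpub toaje zcprh kjg sglmo qqmt yxjkh
Hunk 6: at line 1 remove [gou] add [nuof,rtxk,mvvlv] -> 18 lines: vnbzz itq nuof rtxk mvvlv dkfbi qozux khca vom hcs dpnq xxpub toaje zcprh kjg sglmo qqmt yxjkh
Final line count: 18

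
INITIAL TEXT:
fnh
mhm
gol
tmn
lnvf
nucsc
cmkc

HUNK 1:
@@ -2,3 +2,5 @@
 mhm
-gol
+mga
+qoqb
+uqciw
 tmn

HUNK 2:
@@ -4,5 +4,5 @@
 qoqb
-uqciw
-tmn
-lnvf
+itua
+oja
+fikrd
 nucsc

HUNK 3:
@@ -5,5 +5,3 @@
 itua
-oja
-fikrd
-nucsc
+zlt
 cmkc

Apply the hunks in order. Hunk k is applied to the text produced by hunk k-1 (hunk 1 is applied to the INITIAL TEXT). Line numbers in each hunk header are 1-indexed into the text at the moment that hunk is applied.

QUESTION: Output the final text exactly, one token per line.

Hunk 1: at line 2 remove [gol] add [mga,qoqb,uqciw] -> 9 lines: fnh mhm mga qoqb uqciw tmn lnvf nucsc cmkc
Hunk 2: at line 4 remove [uqciw,tmn,lnvf] add [itua,oja,fikrd] -> 9 lines: fnh mhm mga qoqb itua oja fikrd nucsc cmkc
Hunk 3: at line 5 remove [oja,fikrd,nucsc] add [zlt] -> 7 lines: fnh mhm mga qoqb itua zlt cmkc

Answer: fnh
mhm
mga
qoqb
itua
zlt
cmkc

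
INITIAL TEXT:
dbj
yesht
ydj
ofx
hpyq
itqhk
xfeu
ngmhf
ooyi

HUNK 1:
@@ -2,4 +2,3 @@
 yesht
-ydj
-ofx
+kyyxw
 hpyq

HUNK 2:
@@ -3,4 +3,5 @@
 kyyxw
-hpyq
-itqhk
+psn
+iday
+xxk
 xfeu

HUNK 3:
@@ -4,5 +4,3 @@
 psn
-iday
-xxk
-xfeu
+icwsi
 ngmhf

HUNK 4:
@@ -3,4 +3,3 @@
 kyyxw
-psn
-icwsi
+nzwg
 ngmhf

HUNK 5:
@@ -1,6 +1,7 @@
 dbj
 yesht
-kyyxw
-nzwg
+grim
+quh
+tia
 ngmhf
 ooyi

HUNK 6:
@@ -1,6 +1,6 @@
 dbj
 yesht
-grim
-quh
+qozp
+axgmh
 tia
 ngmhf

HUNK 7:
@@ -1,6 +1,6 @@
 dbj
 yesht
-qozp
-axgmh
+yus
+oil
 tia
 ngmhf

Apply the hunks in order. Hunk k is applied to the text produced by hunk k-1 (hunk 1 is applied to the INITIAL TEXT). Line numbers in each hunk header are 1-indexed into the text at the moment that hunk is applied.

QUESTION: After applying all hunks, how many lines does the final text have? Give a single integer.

Answer: 7

Derivation:
Hunk 1: at line 2 remove [ydj,ofx] add [kyyxw] -> 8 lines: dbj yesht kyyxw hpyq itqhk xfeu ngmhf ooyi
Hunk 2: at line 3 remove [hpyq,itqhk] add [psn,iday,xxk] -> 9 lines: dbj yesht kyyxw psn iday xxk xfeu ngmhf ooyi
Hunk 3: at line 4 remove [iday,xxk,xfeu] add [icwsi] -> 7 lines: dbj yesht kyyxw psn icwsi ngmhf ooyi
Hunk 4: at line 3 remove [psn,icwsi] add [nzwg] -> 6 lines: dbj yesht kyyxw nzwg ngmhf ooyi
Hunk 5: at line 1 remove [kyyxw,nzwg] add [grim,quh,tia] -> 7 lines: dbj yesht grim quh tia ngmhf ooyi
Hunk 6: at line 1 remove [grim,quh] add [qozp,axgmh] -> 7 lines: dbj yesht qozp axgmh tia ngmhf ooyi
Hunk 7: at line 1 remove [qozp,axgmh] add [yus,oil] -> 7 lines: dbj yesht yus oil tia ngmhf ooyi
Final line count: 7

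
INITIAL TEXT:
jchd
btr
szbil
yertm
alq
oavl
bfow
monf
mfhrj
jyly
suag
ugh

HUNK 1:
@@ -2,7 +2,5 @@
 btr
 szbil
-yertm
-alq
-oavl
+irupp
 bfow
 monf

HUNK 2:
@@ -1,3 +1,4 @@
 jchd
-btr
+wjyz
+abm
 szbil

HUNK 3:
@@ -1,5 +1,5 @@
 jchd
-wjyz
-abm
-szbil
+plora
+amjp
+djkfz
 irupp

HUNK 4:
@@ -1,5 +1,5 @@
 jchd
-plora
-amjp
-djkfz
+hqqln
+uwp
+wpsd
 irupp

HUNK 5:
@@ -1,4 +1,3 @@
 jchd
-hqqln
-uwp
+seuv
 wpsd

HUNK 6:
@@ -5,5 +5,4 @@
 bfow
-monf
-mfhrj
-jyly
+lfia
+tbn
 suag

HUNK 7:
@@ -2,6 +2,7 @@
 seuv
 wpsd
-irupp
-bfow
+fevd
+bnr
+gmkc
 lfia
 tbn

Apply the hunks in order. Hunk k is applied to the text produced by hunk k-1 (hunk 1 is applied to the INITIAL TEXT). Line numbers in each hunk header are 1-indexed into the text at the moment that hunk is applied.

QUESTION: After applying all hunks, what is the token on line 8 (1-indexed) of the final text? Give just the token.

Answer: tbn

Derivation:
Hunk 1: at line 2 remove [yertm,alq,oavl] add [irupp] -> 10 lines: jchd btr szbil irupp bfow monf mfhrj jyly suag ugh
Hunk 2: at line 1 remove [btr] add [wjyz,abm] -> 11 lines: jchd wjyz abm szbil irupp bfow monf mfhrj jyly suag ugh
Hunk 3: at line 1 remove [wjyz,abm,szbil] add [plora,amjp,djkfz] -> 11 lines: jchd plora amjp djkfz irupp bfow monf mfhrj jyly suag ugh
Hunk 4: at line 1 remove [plora,amjp,djkfz] add [hqqln,uwp,wpsd] -> 11 lines: jchd hqqln uwp wpsd irupp bfow monf mfhrj jyly suag ugh
Hunk 5: at line 1 remove [hqqln,uwp] add [seuv] -> 10 lines: jchd seuv wpsd irupp bfow monf mfhrj jyly suag ugh
Hunk 6: at line 5 remove [monf,mfhrj,jyly] add [lfia,tbn] -> 9 lines: jchd seuv wpsd irupp bfow lfia tbn suag ugh
Hunk 7: at line 2 remove [irupp,bfow] add [fevd,bnr,gmkc] -> 10 lines: jchd seuv wpsd fevd bnr gmkc lfia tbn suag ugh
Final line 8: tbn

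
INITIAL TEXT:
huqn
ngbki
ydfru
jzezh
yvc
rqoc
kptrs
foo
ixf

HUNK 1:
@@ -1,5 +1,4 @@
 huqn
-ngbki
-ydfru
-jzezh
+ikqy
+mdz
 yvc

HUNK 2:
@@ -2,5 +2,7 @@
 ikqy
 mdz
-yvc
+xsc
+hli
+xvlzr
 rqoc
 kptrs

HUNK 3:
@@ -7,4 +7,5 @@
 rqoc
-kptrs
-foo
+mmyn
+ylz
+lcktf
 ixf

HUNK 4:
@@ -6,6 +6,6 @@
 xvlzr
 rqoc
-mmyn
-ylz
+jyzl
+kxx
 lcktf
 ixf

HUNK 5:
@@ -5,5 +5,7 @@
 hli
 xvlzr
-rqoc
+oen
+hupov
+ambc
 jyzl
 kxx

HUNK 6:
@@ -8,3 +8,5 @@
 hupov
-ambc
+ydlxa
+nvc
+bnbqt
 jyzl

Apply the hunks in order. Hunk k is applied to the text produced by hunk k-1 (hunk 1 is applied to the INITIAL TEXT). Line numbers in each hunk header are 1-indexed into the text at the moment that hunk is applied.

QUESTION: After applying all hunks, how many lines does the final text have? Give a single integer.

Hunk 1: at line 1 remove [ngbki,ydfru,jzezh] add [ikqy,mdz] -> 8 lines: huqn ikqy mdz yvc rqoc kptrs foo ixf
Hunk 2: at line 2 remove [yvc] add [xsc,hli,xvlzr] -> 10 lines: huqn ikqy mdz xsc hli xvlzr rqoc kptrs foo ixf
Hunk 3: at line 7 remove [kptrs,foo] add [mmyn,ylz,lcktf] -> 11 lines: huqn ikqy mdz xsc hli xvlzr rqoc mmyn ylz lcktf ixf
Hunk 4: at line 6 remove [mmyn,ylz] add [jyzl,kxx] -> 11 lines: huqn ikqy mdz xsc hli xvlzr rqoc jyzl kxx lcktf ixf
Hunk 5: at line 5 remove [rqoc] add [oen,hupov,ambc] -> 13 lines: huqn ikqy mdz xsc hli xvlzr oen hupov ambc jyzl kxx lcktf ixf
Hunk 6: at line 8 remove [ambc] add [ydlxa,nvc,bnbqt] -> 15 lines: huqn ikqy mdz xsc hli xvlzr oen hupov ydlxa nvc bnbqt jyzl kxx lcktf ixf
Final line count: 15

Answer: 15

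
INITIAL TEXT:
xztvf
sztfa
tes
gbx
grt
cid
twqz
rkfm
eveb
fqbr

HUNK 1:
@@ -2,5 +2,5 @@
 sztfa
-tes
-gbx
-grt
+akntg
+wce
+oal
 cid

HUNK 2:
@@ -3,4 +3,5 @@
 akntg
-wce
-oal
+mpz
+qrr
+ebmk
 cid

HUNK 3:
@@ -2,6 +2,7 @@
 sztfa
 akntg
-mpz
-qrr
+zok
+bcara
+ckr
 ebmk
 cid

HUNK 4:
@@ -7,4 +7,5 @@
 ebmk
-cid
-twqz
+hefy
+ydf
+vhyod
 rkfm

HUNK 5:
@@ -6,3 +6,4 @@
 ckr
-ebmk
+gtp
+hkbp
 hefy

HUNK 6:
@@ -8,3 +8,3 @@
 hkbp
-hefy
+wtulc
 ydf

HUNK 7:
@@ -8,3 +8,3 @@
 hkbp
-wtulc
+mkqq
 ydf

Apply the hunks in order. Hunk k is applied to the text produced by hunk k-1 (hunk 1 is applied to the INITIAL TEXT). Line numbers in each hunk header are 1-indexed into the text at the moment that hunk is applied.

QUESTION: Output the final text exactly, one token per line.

Hunk 1: at line 2 remove [tes,gbx,grt] add [akntg,wce,oal] -> 10 lines: xztvf sztfa akntg wce oal cid twqz rkfm eveb fqbr
Hunk 2: at line 3 remove [wce,oal] add [mpz,qrr,ebmk] -> 11 lines: xztvf sztfa akntg mpz qrr ebmk cid twqz rkfm eveb fqbr
Hunk 3: at line 2 remove [mpz,qrr] add [zok,bcara,ckr] -> 12 lines: xztvf sztfa akntg zok bcara ckr ebmk cid twqz rkfm eveb fqbr
Hunk 4: at line 7 remove [cid,twqz] add [hefy,ydf,vhyod] -> 13 lines: xztvf sztfa akntg zok bcara ckr ebmk hefy ydf vhyod rkfm eveb fqbr
Hunk 5: at line 6 remove [ebmk] add [gtp,hkbp] -> 14 lines: xztvf sztfa akntg zok bcara ckr gtp hkbp hefy ydf vhyod rkfm eveb fqbr
Hunk 6: at line 8 remove [hefy] add [wtulc] -> 14 lines: xztvf sztfa akntg zok bcara ckr gtp hkbp wtulc ydf vhyod rkfm eveb fqbr
Hunk 7: at line 8 remove [wtulc] add [mkqq] -> 14 lines: xztvf sztfa akntg zok bcara ckr gtp hkbp mkqq ydf vhyod rkfm eveb fqbr

Answer: xztvf
sztfa
akntg
zok
bcara
ckr
gtp
hkbp
mkqq
ydf
vhyod
rkfm
eveb
fqbr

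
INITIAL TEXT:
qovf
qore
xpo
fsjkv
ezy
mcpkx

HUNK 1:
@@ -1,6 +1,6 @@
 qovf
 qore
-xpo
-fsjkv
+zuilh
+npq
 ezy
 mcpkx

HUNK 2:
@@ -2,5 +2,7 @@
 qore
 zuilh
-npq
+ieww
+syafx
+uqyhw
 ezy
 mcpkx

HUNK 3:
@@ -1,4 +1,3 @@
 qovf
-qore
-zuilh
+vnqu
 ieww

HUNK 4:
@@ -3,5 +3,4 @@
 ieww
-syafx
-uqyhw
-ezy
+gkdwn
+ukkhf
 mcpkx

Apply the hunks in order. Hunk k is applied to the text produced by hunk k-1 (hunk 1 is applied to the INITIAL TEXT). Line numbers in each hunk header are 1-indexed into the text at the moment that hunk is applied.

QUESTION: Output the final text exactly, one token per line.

Answer: qovf
vnqu
ieww
gkdwn
ukkhf
mcpkx

Derivation:
Hunk 1: at line 1 remove [xpo,fsjkv] add [zuilh,npq] -> 6 lines: qovf qore zuilh npq ezy mcpkx
Hunk 2: at line 2 remove [npq] add [ieww,syafx,uqyhw] -> 8 lines: qovf qore zuilh ieww syafx uqyhw ezy mcpkx
Hunk 3: at line 1 remove [qore,zuilh] add [vnqu] -> 7 lines: qovf vnqu ieww syafx uqyhw ezy mcpkx
Hunk 4: at line 3 remove [syafx,uqyhw,ezy] add [gkdwn,ukkhf] -> 6 lines: qovf vnqu ieww gkdwn ukkhf mcpkx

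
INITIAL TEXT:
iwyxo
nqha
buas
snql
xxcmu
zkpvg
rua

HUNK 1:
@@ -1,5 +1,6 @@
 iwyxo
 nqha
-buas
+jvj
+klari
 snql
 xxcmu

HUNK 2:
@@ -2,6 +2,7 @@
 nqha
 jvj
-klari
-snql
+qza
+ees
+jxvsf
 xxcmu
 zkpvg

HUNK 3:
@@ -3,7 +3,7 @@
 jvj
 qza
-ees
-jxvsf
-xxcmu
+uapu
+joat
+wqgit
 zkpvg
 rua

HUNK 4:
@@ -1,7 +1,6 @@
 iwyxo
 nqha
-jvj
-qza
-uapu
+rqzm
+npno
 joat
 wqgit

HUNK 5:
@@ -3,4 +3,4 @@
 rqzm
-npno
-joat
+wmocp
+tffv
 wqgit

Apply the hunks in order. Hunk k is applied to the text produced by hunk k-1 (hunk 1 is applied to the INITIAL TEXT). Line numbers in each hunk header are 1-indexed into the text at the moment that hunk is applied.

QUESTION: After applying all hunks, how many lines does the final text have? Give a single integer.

Hunk 1: at line 1 remove [buas] add [jvj,klari] -> 8 lines: iwyxo nqha jvj klari snql xxcmu zkpvg rua
Hunk 2: at line 2 remove [klari,snql] add [qza,ees,jxvsf] -> 9 lines: iwyxo nqha jvj qza ees jxvsf xxcmu zkpvg rua
Hunk 3: at line 3 remove [ees,jxvsf,xxcmu] add [uapu,joat,wqgit] -> 9 lines: iwyxo nqha jvj qza uapu joat wqgit zkpvg rua
Hunk 4: at line 1 remove [jvj,qza,uapu] add [rqzm,npno] -> 8 lines: iwyxo nqha rqzm npno joat wqgit zkpvg rua
Hunk 5: at line 3 remove [npno,joat] add [wmocp,tffv] -> 8 lines: iwyxo nqha rqzm wmocp tffv wqgit zkpvg rua
Final line count: 8

Answer: 8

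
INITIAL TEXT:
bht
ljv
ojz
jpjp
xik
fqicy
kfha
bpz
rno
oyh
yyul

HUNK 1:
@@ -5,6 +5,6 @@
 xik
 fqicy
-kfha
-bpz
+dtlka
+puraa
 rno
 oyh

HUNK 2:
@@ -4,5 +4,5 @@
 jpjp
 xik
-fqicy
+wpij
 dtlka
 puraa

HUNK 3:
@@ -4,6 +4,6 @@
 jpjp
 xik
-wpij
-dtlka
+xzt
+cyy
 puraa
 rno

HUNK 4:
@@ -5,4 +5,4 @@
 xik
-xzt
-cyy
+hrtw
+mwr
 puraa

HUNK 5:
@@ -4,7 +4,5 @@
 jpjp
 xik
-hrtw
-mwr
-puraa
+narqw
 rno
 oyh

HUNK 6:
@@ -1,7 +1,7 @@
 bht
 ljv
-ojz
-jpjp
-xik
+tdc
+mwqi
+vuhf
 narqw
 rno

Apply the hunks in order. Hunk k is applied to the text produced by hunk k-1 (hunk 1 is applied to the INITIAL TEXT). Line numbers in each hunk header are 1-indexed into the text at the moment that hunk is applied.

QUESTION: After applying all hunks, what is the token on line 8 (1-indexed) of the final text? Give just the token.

Hunk 1: at line 5 remove [kfha,bpz] add [dtlka,puraa] -> 11 lines: bht ljv ojz jpjp xik fqicy dtlka puraa rno oyh yyul
Hunk 2: at line 4 remove [fqicy] add [wpij] -> 11 lines: bht ljv ojz jpjp xik wpij dtlka puraa rno oyh yyul
Hunk 3: at line 4 remove [wpij,dtlka] add [xzt,cyy] -> 11 lines: bht ljv ojz jpjp xik xzt cyy puraa rno oyh yyul
Hunk 4: at line 5 remove [xzt,cyy] add [hrtw,mwr] -> 11 lines: bht ljv ojz jpjp xik hrtw mwr puraa rno oyh yyul
Hunk 5: at line 4 remove [hrtw,mwr,puraa] add [narqw] -> 9 lines: bht ljv ojz jpjp xik narqw rno oyh yyul
Hunk 6: at line 1 remove [ojz,jpjp,xik] add [tdc,mwqi,vuhf] -> 9 lines: bht ljv tdc mwqi vuhf narqw rno oyh yyul
Final line 8: oyh

Answer: oyh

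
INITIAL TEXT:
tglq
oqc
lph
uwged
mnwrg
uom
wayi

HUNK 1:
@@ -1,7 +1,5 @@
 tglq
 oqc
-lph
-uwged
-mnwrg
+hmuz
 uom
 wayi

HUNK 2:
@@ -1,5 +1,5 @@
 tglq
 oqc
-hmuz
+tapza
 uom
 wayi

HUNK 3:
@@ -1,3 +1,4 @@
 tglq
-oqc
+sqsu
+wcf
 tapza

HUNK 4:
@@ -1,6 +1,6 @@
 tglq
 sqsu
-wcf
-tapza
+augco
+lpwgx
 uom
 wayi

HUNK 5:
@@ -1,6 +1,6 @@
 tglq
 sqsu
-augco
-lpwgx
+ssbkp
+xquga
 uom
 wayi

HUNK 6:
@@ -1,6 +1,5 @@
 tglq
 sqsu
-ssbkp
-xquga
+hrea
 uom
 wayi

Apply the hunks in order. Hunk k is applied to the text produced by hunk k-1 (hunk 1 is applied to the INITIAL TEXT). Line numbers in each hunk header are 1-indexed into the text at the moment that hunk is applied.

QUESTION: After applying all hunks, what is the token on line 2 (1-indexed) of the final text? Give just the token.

Hunk 1: at line 1 remove [lph,uwged,mnwrg] add [hmuz] -> 5 lines: tglq oqc hmuz uom wayi
Hunk 2: at line 1 remove [hmuz] add [tapza] -> 5 lines: tglq oqc tapza uom wayi
Hunk 3: at line 1 remove [oqc] add [sqsu,wcf] -> 6 lines: tglq sqsu wcf tapza uom wayi
Hunk 4: at line 1 remove [wcf,tapza] add [augco,lpwgx] -> 6 lines: tglq sqsu augco lpwgx uom wayi
Hunk 5: at line 1 remove [augco,lpwgx] add [ssbkp,xquga] -> 6 lines: tglq sqsu ssbkp xquga uom wayi
Hunk 6: at line 1 remove [ssbkp,xquga] add [hrea] -> 5 lines: tglq sqsu hrea uom wayi
Final line 2: sqsu

Answer: sqsu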